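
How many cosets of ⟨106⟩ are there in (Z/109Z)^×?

2

By Lagrange's theorem, ord_109(106) divides φ(109) = 109 − 1 = 108 = 2^2 · 3^3.
Divisors of 108: 1, 2, 3, 4, 6, 9, 12, 18, 27, 36, 54, 108.
Test each divisor d:
106^1 ≡ 106 (mod 109)
106^2 ≡ 9 (mod 109)
106^3 ≡ 82 (mod 109)
106^4 ≡ 81 (mod 109)
106^6 ≡ 75 (mod 109)
106^9 ≡ 46 (mod 109)
106^12 ≡ 66 (mod 109)
106^18 ≡ 45 (mod 109)
106^27 ≡ 108 (mod 109)
106^36 ≡ 63 (mod 109)
106^54 ≡ 1 (mod 109) ✓
Thus |⟨106⟩| = ord(106) = 54.
[(Z/109Z)^× : ⟨106⟩] = 108/54 = 2.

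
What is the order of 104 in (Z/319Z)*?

ord(104) | φ(319) = φ(11·29) = (11−1)·(29−1) = 10·28 = 280 = 2^3 · 5 · 7.
Divisors of 280: 1, 2, 4, 5, 7, 8, 10, 14, 20, 28, 35, 40, 56, 70, 140, 280.
Test each divisor d:
104^1 ≡ 104 (mod 319)
104^2 ≡ 289 (mod 319)
104^4 ≡ 262 (mod 319)
104^5 ≡ 133 (mod 319)
104^7 ≡ 157 (mod 319)
104^8 ≡ 59 (mod 319)
104^10 ≡ 144 (mod 319)
104^14 ≡ 86 (mod 319)
104^20 ≡ 1 (mod 319) ✓
Hence ord(104) = 20.

20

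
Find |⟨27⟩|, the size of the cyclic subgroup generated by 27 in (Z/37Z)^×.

6

Since 27 ∈ (Z/37Z)^×, its order divides φ(37) = 37 − 1 = 36 = 2^2 · 3^2.
Divisors of 36: 1, 2, 3, 4, 6, 9, 12, 18, 36.
Evaluate successive powers at the divisors of 36:
27^1 ≡ 27 (mod 37)
27^2 ≡ 26 (mod 37)
27^3 ≡ 36 (mod 37)
27^4 ≡ 10 (mod 37)
27^6 ≡ 1 (mod 37) ✓
Therefore the multiplicative order of 27 modulo 37 is 6.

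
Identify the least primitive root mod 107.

2

φ(107) = 107 − 1 = 106 = 2 · 53.
g is a primitive root iff g^(106/q) ≢ 1 (mod 107) for each prime q ∈ {2, 53}.
g = 2: 2^53 ≡ 106; 2^2 ≡ 4 — none is 1, so 2 is a primitive root.
The smallest primitive root modulo 107 is 2.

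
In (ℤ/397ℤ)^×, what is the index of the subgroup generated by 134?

1

The order of 134 must divide φ(397) = 397 − 1 = 396 = 2^2 · 3^2 · 11.
Divisors of 396: 1, 2, 3, 4, 6, 9, 11, 12, 18, 22, 33, 36, 44, 66, 99, 132, 198, 396.
Check 134^d mod 397 for each divisor in increasing order:
134^1 ≡ 134
134^2 ≡ 91
134^3 ≡ 284
134^4 ≡ 341
134^6 ≡ 65
134^9 ≡ 198
134^11 ≡ 153
134^12 ≡ 255
134^18 ≡ 298
134^22 ≡ 383
134^33 ≡ 240
134^36 ≡ 273
134^44 ≡ 196
134^66 ≡ 35
134^99 ≡ 63
134^132 ≡ 34
134^198 ≡ 396
134^396 ≡ 1
So ord_397(134) = 396, hence |⟨134⟩| = 396.
[(Z/397Z)^× : ⟨134⟩] = 396/396 = 1.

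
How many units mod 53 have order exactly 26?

12

φ(53) = 53 − 1 = 52 = 2^2 · 13.
In a cyclic group of order 52, there are φ(d) elements of order d for each divisor d of 52, and zero for non-divisors.
26 = 2 · 13 divides 52, and φ(26) = 12.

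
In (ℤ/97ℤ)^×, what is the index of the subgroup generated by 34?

3

Since 34 ∈ (Z/97Z)^×, its order divides φ(97) = 97 − 1 = 96 = 2^5 · 3.
Divisors of 96: 1, 2, 3, 4, 6, 8, 12, 16, 24, 32, 48, 96.
Evaluate successive powers at the divisors of 96:
34^1 ≡ 34 (mod 97)
34^2 ≡ 89 (mod 97)
34^3 ≡ 19 (mod 97)
34^4 ≡ 64 (mod 97)
34^6 ≡ 70 (mod 97)
34^8 ≡ 22 (mod 97)
34^12 ≡ 50 (mod 97)
34^16 ≡ 96 (mod 97)
34^24 ≡ 75 (mod 97)
34^32 ≡ 1 (mod 97) ✓
The order of 34 is 32, so the subgroup it generates has 32 elements.
[(Z/97Z)^× : ⟨34⟩] = 96/32 = 3.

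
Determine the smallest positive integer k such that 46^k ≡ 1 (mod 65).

ord(46) | φ(65) = φ(5·13) = (5−1)·(13−1) = 4·12 = 48 = 2^4 · 3.
Divisors of 48: 1, 2, 3, 4, 6, 8, 12, 16, 24, 48.
Check 46^d mod 65 for each divisor in increasing order:
46^1 ≡ 46 (mod 65)
46^2 ≡ 36 (mod 65)
46^3 ≡ 31 (mod 65)
46^4 ≡ 61 (mod 65)
46^6 ≡ 51 (mod 65)
46^8 ≡ 16 (mod 65)
46^12 ≡ 1 (mod 65) ✓
Therefore the multiplicative order of 46 modulo 65 is 12.

12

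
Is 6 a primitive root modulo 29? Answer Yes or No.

φ(29) = 29 − 1 = 28 = 2^2 · 7.
An element g generates (Z/29Z)^× iff g^(28/q) ≢ 1 (mod 29) for each prime q ∈ {2, 7}.
6^14 ≡ 1 (mod 29)  [q = 2: ≡ 1 ✗]
6^4 ≡ 20 (mod 29)  [q = 7: ≢ 1 ✓]
6^14 ≡ 1 shows ord(6) | 14, strictly less than φ(29); not a primitive root.

No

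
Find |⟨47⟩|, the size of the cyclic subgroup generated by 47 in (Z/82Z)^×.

40

ord(47) | φ(82) = φ(2)·φ(41) = 1·40 = 40 = 2^3 · 5.
Divisors of 40: 1, 2, 4, 5, 8, 10, 20, 40.
Test each divisor d:
47^1 ≡ 47 (mod 82)
47^2 ≡ 77 (mod 82)
47^4 ≡ 25 (mod 82)
47^5 ≡ 27 (mod 82)
47^8 ≡ 51 (mod 82)
47^10 ≡ 73 (mod 82)
47^20 ≡ 81 (mod 82)
47^40 ≡ 1 (mod 82) ✓
So ord_82(47) = 40.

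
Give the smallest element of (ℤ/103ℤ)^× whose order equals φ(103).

5

φ(103) = 103 − 1 = 102 = 2 · 3 · 17.
Test candidates g = 2, 3, … against the prime factors q ∈ {2, 3, 17} of φ(103): g is a generator iff g^(102/q) ≢ 1 for every such q.
g = 2: 2^51 ≡ 1 — hits 1, so not a primitive root.
g = 3: 3^51 ≡ 102; 3^34 ≡ 1 — hits 1, so not a primitive root.
g = 4: 4^51 ≡ 1 — hits 1, so not a primitive root.
g = 5: 5^51 ≡ 102; 5^34 ≡ 56; 5^6 ≡ 72 — none is 1, so 5 is a primitive root.
Hence the least primitive root of 103 is 5.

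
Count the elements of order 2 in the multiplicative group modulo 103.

1

φ(103) = 103 − 1 = 102 = 2 · 3 · 17.
In a cyclic group of order 102, there are φ(d) elements of order d for each divisor d of 102, and zero for non-divisors.
2 | 102, and φ(2) = 2 − 1 = 1.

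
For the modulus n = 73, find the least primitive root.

5

φ(73) = 73 − 1 = 72 = 2^3 · 3^2.
Test candidates g = 2, 3, … against the prime factors q ∈ {2, 3} of φ(73): g is a generator iff g^(72/q) ≢ 1 for every such q.
g = 2: 2^36 ≡ 1 — hits 1, so not a primitive root.
g = 3: 3^36 ≡ 1 — hits 1, so not a primitive root.
g = 4: 4^36 ≡ 1 — hits 1, so not a primitive root.
g = 5: 5^36 ≡ 72; 5^24 ≡ 8 — none is 1, so 5 is a primitive root.
The smallest primitive root modulo 73 is 5.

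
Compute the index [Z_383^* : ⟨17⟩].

2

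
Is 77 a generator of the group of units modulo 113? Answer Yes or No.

No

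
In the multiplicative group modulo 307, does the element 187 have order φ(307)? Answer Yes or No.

No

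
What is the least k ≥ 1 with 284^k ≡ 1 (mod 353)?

By Lagrange's theorem, ord_353(284) divides φ(353) = 353 − 1 = 352 = 2^5 · 11.
Divisors of 352: 1, 2, 4, 8, 11, 16, 22, 32, 44, 88, 176, 352.
Evaluate successive powers at the divisors of 352:
284^1 ≡ 284 (mod 353)
284^2 ≡ 172 (mod 353)
284^4 ≡ 285 (mod 353)
284^8 ≡ 35 (mod 353)
284^11 ≡ 101 (mod 353)
284^16 ≡ 166 (mod 353)
284^22 ≡ 317 (mod 353)
284^32 ≡ 22 (mod 353)
284^44 ≡ 237 (mod 353)
284^88 ≡ 42 (mod 353)
284^176 ≡ 352 (mod 353)
284^352 ≡ 1 (mod 353) ✓
The smallest such exponent is 352, so the order of 284 is 352.

352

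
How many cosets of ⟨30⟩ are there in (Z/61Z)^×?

The order of 30 must divide φ(61) = 61 − 1 = 60 = 2^2 · 3 · 5.
Divisors of 60: 1, 2, 3, 4, 5, 6, 10, 12, 15, 20, 30, 60.
Compute 30^d (mod 61) for the divisors d until we hit 1:
30^1 ≡ 30 (mod 61)
30^2 ≡ 46 (mod 61)
30^3 ≡ 38 (mod 61)
30^4 ≡ 42 (mod 61)
30^5 ≡ 40 (mod 61)
30^6 ≡ 41 (mod 61)
30^10 ≡ 14 (mod 61)
30^12 ≡ 34 (mod 61)
30^15 ≡ 11 (mod 61)
30^20 ≡ 13 (mod 61)
30^30 ≡ 60 (mod 61)
30^60 ≡ 1 (mod 61) ✓
Thus |⟨30⟩| = ord(30) = 60.
Index = |(Z/61Z)^×| / |⟨30⟩| = 60 / 60 = 1.

1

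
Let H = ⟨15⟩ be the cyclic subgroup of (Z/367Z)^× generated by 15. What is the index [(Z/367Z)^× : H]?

6

Since 15 ∈ (Z/367Z)^×, its order divides φ(367) = 367 − 1 = 366 = 2 · 3 · 61.
Divisors of 366: 1, 2, 3, 6, 61, 122, 183, 366.
Test each divisor d:
15^1 ≡ 15 (mod 367)
15^2 ≡ 225 (mod 367)
15^3 ≡ 72 (mod 367)
15^6 ≡ 46 (mod 367)
15^61 ≡ 1 (mod 367) ✓
So ord_367(15) = 61, hence |⟨15⟩| = 61.
The index is φ(367) / ord(15) = 366 / 61 = 6.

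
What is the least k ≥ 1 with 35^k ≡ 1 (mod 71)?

The order of 35 must divide φ(71) = 71 − 1 = 70 = 2 · 5 · 7.
Divisors of 70: 1, 2, 5, 7, 10, 14, 35, 70.
Check 35^d mod 71 for each divisor in increasing order:
35^1 ≡ 35 (mod 71)
35^2 ≡ 18 (mod 71)
35^5 ≡ 51 (mod 71)
35^7 ≡ 66 (mod 71)
35^10 ≡ 45 (mod 71)
35^14 ≡ 25 (mod 71)
35^35 ≡ 70 (mod 71)
35^70 ≡ 1 (mod 71) ✓
So ord_71(35) = 70.

70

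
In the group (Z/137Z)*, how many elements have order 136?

64

φ(137) = 137 − 1 = 136 = 2^3 · 17.
(Z/137Z)^× is cyclic (|G| = 136); a cyclic group of order m has exactly φ(d) elements of each order d | m, and none otherwise.
136 = 2^3 · 17 divides 136, and φ(136) = 64.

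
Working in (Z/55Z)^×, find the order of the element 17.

20

ord(17) | φ(55) = φ(5·11) = (5−1)·(11−1) = 4·10 = 40 = 2^3 · 5.
Divisors of 40: 1, 2, 4, 5, 8, 10, 20, 40.
Compute 17^d (mod 55) for the divisors d until we hit 1:
17^1 ≡ 17
17^2 ≡ 14
17^4 ≡ 31
17^5 ≡ 32
17^8 ≡ 26
17^10 ≡ 34
17^20 ≡ 1
The smallest such exponent is 20, so the order of 17 is 20.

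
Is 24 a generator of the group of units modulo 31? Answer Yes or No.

Yes

φ(31) = 31 − 1 = 30 = 2 · 3 · 5.
An element g generates (Z/31Z)^× iff g^(30/q) ≢ 1 (mod 31) for each prime q ∈ {2, 3, 5}.
24^15 ≡ 30 (mod 31)  [q = 2: ≢ 1 ✓]
24^10 ≡ 25 (mod 31)  [q = 3: ≢ 1 ✓]
24^6 ≡ 4 (mod 31)  [q = 5: ≢ 1 ✓]
Every test exponent gives a nontrivial residue, hence 24 generates the full group.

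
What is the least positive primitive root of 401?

3

φ(401) = 401 − 1 = 400 = 2^4 · 5^2.
g is a primitive root iff g^(400/q) ≢ 1 (mod 401) for each prime q ∈ {2, 5}.
g = 2: 2^200 ≡ 1 — hits 1, so not a primitive root.
g = 3: 3^200 ≡ 400; 3^80 ≡ 72 — none is 1, so 3 is a primitive root.
Hence the least primitive root of 401 is 3.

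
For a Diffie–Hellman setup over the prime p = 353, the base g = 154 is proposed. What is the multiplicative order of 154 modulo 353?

352

The order of 154 must divide φ(353) = 353 − 1 = 352 = 2^5 · 11.
Divisors of 352: 1, 2, 4, 8, 11, 16, 22, 32, 44, 88, 176, 352.
Compute 154^d (mod 353) for the divisors d until we hit 1:
154^1 ≡ 154 (mod 353)
154^2 ≡ 65 (mod 353)
154^4 ≡ 342 (mod 353)
154^8 ≡ 121 (mod 353)
154^11 ≡ 67 (mod 353)
154^16 ≡ 168 (mod 353)
154^22 ≡ 253 (mod 353)
154^32 ≡ 337 (mod 353)
154^44 ≡ 116 (mod 353)
154^88 ≡ 42 (mod 353)
154^176 ≡ 352 (mod 353)
154^352 ≡ 1 (mod 353) ✓
So ord_353(154) = 352.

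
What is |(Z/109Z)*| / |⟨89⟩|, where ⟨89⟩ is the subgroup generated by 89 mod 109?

ord(89) | φ(109) = 109 − 1 = 108 = 2^2 · 3^3.
Divisors of 108: 1, 2, 3, 4, 6, 9, 12, 18, 27, 36, 54, 108.
Compute 89^d (mod 109) for the divisors d until we hit 1:
89^1 ≡ 89 (mod 109)
89^2 ≡ 73 (mod 109)
89^3 ≡ 66 (mod 109)
89^4 ≡ 97 (mod 109)
89^6 ≡ 105 (mod 109)
89^9 ≡ 63 (mod 109)
89^12 ≡ 16 (mod 109)
89^18 ≡ 45 (mod 109)
89^27 ≡ 1 (mod 109) ✓
Thus |⟨89⟩| = ord(89) = 27.
Index = |(Z/109Z)^×| / |⟨89⟩| = 108 / 27 = 4.

4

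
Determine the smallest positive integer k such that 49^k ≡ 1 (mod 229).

114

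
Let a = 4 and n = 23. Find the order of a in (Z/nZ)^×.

11

ord(4) | φ(23) = 23 − 1 = 22 = 2 · 11.
Divisors of 22: 1, 2, 11, 22.
Compute 4^d (mod 23) for the divisors d until we hit 1:
4^1 ≡ 4 (mod 23)
4^2 ≡ 16 (mod 23)
4^11 ≡ 1 (mod 23) ✓
The smallest such exponent is 11, so the order of 4 is 11.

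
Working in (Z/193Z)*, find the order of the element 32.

By Lagrange's theorem, ord_193(32) divides φ(193) = 193 − 1 = 192 = 2^6 · 3.
Divisors of 192: 1, 2, 3, 4, 6, 8, 12, 16, 24, 32, 48, 64, 96, 192.
Check 32^d mod 193 for each divisor in increasing order:
32^1 ≡ 32 (mod 193)
32^2 ≡ 59 (mod 193)
32^3 ≡ 151 (mod 193)
32^4 ≡ 7 (mod 193)
32^6 ≡ 27 (mod 193)
32^8 ≡ 49 (mod 193)
32^12 ≡ 150 (mod 193)
32^16 ≡ 85 (mod 193)
32^24 ≡ 112 (mod 193)
32^32 ≡ 84 (mod 193)
32^48 ≡ 192 (mod 193)
32^64 ≡ 108 (mod 193)
32^96 ≡ 1 (mod 193) ✓
Hence ord(32) = 96.

96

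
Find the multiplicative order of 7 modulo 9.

3

Since 7 ∈ (Z/9Z)^×, its order divides φ(9) = φ(3^2) = 3·(3−1) = 6 = 2 · 3.
Divisors of 6: 1, 2, 3, 6.
Compute 7^d (mod 9) for the divisors d until we hit 1:
7^1 ≡ 7 (mod 9)
7^2 ≡ 4 (mod 9)
7^3 ≡ 1 (mod 9) ✓
So ord_9(7) = 3.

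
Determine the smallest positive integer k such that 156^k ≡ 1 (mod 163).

81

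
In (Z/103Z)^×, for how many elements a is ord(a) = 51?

32

φ(103) = 103 − 1 = 102 = 2 · 3 · 17.
In a cyclic group of order 102, there are φ(d) elements of order d for each divisor d of 102, and zero for non-divisors.
51 = 3 · 17 divides 102, and φ(51) = 32.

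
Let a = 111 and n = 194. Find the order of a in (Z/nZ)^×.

96

ord(111) | φ(194) = φ(2)·φ(97) = 1·96 = 96 = 2^5 · 3.
Divisors of 96: 1, 2, 3, 4, 6, 8, 12, 16, 24, 32, 48, 96.
Compute 111^d (mod 194) for the divisors d until we hit 1:
111^1 ≡ 111
111^2 ≡ 99
111^3 ≡ 125
111^4 ≡ 101
111^6 ≡ 105
111^8 ≡ 113
111^12 ≡ 161
111^16 ≡ 159
111^24 ≡ 119
111^32 ≡ 61
111^48 ≡ 193
111^96 ≡ 1
Therefore the multiplicative order of 111 modulo 194 is 96.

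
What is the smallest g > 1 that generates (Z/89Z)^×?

3

φ(89) = 89 − 1 = 88 = 2^3 · 11.
Test candidates g = 2, 3, … against the prime factors q ∈ {2, 11} of φ(89): g is a generator iff g^(88/q) ≢ 1 for every such q.
g = 2: 2^44 ≡ 1 — hits 1, so not a primitive root.
g = 3: 3^44 ≡ 88; 3^8 ≡ 64 — none is 1, so 3 is a primitive root.
Hence the least primitive root of 89 is 3.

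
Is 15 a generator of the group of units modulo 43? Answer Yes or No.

No

φ(43) = 43 − 1 = 42 = 2 · 3 · 7.
It suffices to check that the order of 15 is not a proper divisor of 42: compute 15^(42/q) for q ∈ {2, 3, 7}.
15^21 ≡ 1 (mod 43)  [q = 2: ≡ 1 ✗]
15^14 ≡ 6 (mod 43)  [q = 3: ≢ 1 ✓]
15^6 ≡ 11 (mod 43)  [q = 7: ≢ 1 ✓]
The check at q = 2 fails, so 15 generates a proper subgroup.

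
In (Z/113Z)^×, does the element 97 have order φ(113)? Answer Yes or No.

φ(113) = 113 − 1 = 112 = 2^4 · 7.
It suffices to check that the order of 97 is not a proper divisor of 112: compute 97^(112/q) for q ∈ {2, 7}.
97^56 ≡ 1 (mod 113)  [q = 2: ≡ 1 ✗]
97^16 ≡ 30 (mod 113)  [q = 7: ≢ 1 ✓]
The check at q = 2 fails, so 97 generates a proper subgroup.

No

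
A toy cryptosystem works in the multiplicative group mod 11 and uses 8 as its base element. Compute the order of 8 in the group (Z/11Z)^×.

10

By Lagrange's theorem, ord_11(8) divides φ(11) = 11 − 1 = 10 = 2 · 5.
Divisors of 10: 1, 2, 5, 10.
Check 8^d mod 11 for each divisor in increasing order:
8^1 ≡ 8 (mod 11)
8^2 ≡ 9 (mod 11)
8^5 ≡ 10 (mod 11)
8^10 ≡ 1 (mod 11) ✓
Hence ord(8) = 10.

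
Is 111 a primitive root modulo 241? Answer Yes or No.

φ(241) = 241 − 1 = 240 = 2^4 · 3 · 5.
111 is a primitive root mod 241 iff 111^(φ(241)/q) ≢ 1 for every prime q | φ(241), i.e. q ∈ {2, 3, 5}.
111^120 ≡ 240 (mod 241)  [q = 2: ≢ 1 ✓]
111^80 ≡ 1 (mod 241)  [q = 3: ≡ 1 ✗]
111^48 ≡ 1 (mod 241)  [q = 5: ≡ 1 ✗]
111^80 ≡ 1 shows ord(111) | 80, strictly less than φ(241); not a primitive root.

No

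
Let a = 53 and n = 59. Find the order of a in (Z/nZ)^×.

29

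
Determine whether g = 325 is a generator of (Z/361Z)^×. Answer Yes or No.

φ(361) = φ(19^2) = 19·(19−1) = 342 = 2 · 3^2 · 19.
Test 325^(342/q) mod 361 for each prime factor q of 342:
325^171 ≡ 360 (mod 361)  [q = 2: ≢ 1 ✓]
325^114 ≡ 292 (mod 361)  [q = 3: ≢ 1 ✓]
325^18 ≡ 77 (mod 361)  [q = 19: ≢ 1 ✓]
Every test exponent gives a nontrivial residue, hence 325 generates the full group.

Yes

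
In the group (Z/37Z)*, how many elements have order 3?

φ(37) = 37 − 1 = 36 = 2^2 · 3^2.
In a cyclic group of order 36, there are φ(d) elements of order d for each divisor d of 36, and zero for non-divisors.
3 | 36, and φ(3) = 3 − 1 = 2.

2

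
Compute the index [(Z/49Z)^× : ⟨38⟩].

1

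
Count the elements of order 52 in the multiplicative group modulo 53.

φ(53) = 53 − 1 = 52 = 2^2 · 13.
(Z/53Z)^× is cyclic (|G| = 52); a cyclic group of order m has exactly φ(d) elements of each order d | m, and none otherwise.
52 = 2^2 · 13 divides 52, and φ(52) = 24.

24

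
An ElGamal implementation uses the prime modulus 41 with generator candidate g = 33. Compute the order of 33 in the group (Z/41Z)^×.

ord(33) | φ(41) = 41 − 1 = 40 = 2^3 · 5.
Divisors of 40: 1, 2, 4, 5, 8, 10, 20, 40.
Evaluate successive powers at the divisors of 40:
33^1 ≡ 33 (mod 41)
33^2 ≡ 23 (mod 41)
33^4 ≡ 37 (mod 41)
33^5 ≡ 32 (mod 41)
33^8 ≡ 16 (mod 41)
33^10 ≡ 40 (mod 41)
33^20 ≡ 1 (mod 41) ✓
Hence ord(33) = 20.

20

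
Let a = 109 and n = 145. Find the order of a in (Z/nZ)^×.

14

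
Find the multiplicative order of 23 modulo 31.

10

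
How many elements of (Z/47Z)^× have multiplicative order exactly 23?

φ(47) = 47 − 1 = 46 = 2 · 23.
In a cyclic group of order 46, there are φ(d) elements of order d for each divisor d of 46, and zero for non-divisors.
23 | 46, and φ(23) = 23 − 1 = 22.

22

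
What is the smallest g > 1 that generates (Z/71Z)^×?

7

φ(71) = 71 − 1 = 70 = 2 · 5 · 7.
g is a primitive root iff g^(70/q) ≢ 1 (mod 71) for each prime q ∈ {2, 5, 7}.
g = 2: 2^35 ≡ 1 — hits 1, so not a primitive root.
g = 3: 3^35 ≡ 1 — hits 1, so not a primitive root.
g = 4: 4^35 ≡ 1 — hits 1, so not a primitive root.
g = 5: 5^35 ≡ 1 — hits 1, so not a primitive root.
g = 6: 6^35 ≡ 1 — hits 1, so not a primitive root.
g = 7: 7^35 ≡ 70; 7^14 ≡ 54; 7^10 ≡ 45 — none is 1, so 7 is a primitive root.
Hence the least primitive root of 71 is 7.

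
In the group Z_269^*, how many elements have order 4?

2

φ(269) = 269 − 1 = 268 = 2^2 · 67.
(Z/269Z)^× is cyclic (|G| = 268); a cyclic group of order m has exactly φ(d) elements of each order d | m, and none otherwise.
4 = 2^2 divides 268, and φ(4) = 2.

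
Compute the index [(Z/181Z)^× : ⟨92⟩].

5

Since 92 ∈ (Z/181Z)^×, its order divides φ(181) = 181 − 1 = 180 = 2^2 · 3^2 · 5.
Divisors of 180: 1, 2, 3, 4, 5, 6, 9, 10, 12, 15, 18, 20, 30, 36, 45, 60, 90, 180.
Check 92^d mod 181 for each divisor in increasing order:
92^1 ≡ 92 (mod 181)
92^2 ≡ 138 (mod 181)
92^3 ≡ 26 (mod 181)
92^4 ≡ 39 (mod 181)
92^5 ≡ 149 (mod 181)
92^6 ≡ 133 (mod 181)
92^9 ≡ 19 (mod 181)
92^10 ≡ 119 (mod 181)
92^12 ≡ 132 (mod 181)
92^15 ≡ 174 (mod 181)
92^18 ≡ 180 (mod 181)
92^20 ≡ 43 (mod 181)
92^30 ≡ 49 (mod 181)
92^36 ≡ 1 (mod 181) ✓
The order of 92 is 36, so the subgroup it generates has 36 elements.
[(Z/181Z)^× : ⟨92⟩] = 180/36 = 5.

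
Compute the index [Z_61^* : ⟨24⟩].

ord(24) | φ(61) = 61 − 1 = 60 = 2^2 · 3 · 5.
Divisors of 60: 1, 2, 3, 4, 5, 6, 10, 12, 15, 20, 30, 60.
Test each divisor d:
24^1 ≡ 24 (mod 61)
24^2 ≡ 27 (mod 61)
24^3 ≡ 38 (mod 61)
24^4 ≡ 58 (mod 61)
24^5 ≡ 50 (mod 61)
24^6 ≡ 41 (mod 61)
24^10 ≡ 60 (mod 61)
24^12 ≡ 34 (mod 61)
24^15 ≡ 11 (mod 61)
24^20 ≡ 1 (mod 61) ✓
The order of 24 is 20, so the subgroup it generates has 20 elements.
[(Z/61Z)^× : ⟨24⟩] = 60/20 = 3.

3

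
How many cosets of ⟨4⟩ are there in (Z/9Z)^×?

2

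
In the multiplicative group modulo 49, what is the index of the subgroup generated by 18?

14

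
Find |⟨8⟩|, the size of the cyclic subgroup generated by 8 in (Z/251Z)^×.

Since 8 ∈ (Z/251Z)^×, its order divides φ(251) = 251 − 1 = 250 = 2 · 5^3.
Divisors of 250: 1, 2, 5, 10, 25, 50, 125, 250.
Check 8^d mod 251 for each divisor in increasing order:
8^1 ≡ 8 (mod 251)
8^2 ≡ 64 (mod 251)
8^5 ≡ 138 (mod 251)
8^10 ≡ 219 (mod 251)
8^25 ≡ 250 (mod 251)
8^50 ≡ 1 (mod 251) ✓
The smallest such exponent is 50, so the order of 8 is 50.

50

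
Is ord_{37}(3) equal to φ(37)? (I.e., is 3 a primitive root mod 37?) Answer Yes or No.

No

φ(37) = 37 − 1 = 36 = 2^2 · 3^2.
3 is a primitive root mod 37 iff 3^(φ(37)/q) ≢ 1 for every prime q | φ(37), i.e. q ∈ {2, 3}.
3^18 ≡ 1 (mod 37)  [q = 2: ≡ 1 ✗]
3^12 ≡ 10 (mod 37)  [q = 3: ≢ 1 ✓]
3^18 ≡ 1 shows ord(3) | 18, strictly less than φ(37); not a primitive root.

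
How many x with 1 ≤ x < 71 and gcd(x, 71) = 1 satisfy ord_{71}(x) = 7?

φ(71) = 71 − 1 = 70 = 2 · 5 · 7.
(Z/71Z)^× is cyclic (|G| = 70); a cyclic group of order m has exactly φ(d) elements of each order d | m, and none otherwise.
7 | 70, and φ(7) = 7 − 1 = 6.

6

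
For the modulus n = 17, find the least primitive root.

φ(17) = 17 − 1 = 16 = 2^4.
g is a primitive root iff g^(16/q) ≢ 1 (mod 17) for each prime q ∈ {2}.
g = 2: 2^8 ≡ 1 — hits 1, so not a primitive root.
g = 3: 3^8 ≡ 16 — none is 1, so 3 is a primitive root.
So 3 is the smallest generator of (Z/17Z)^×.

3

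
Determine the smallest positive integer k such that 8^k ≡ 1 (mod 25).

The order of 8 must divide φ(25) = φ(5^2) = 5·(5−1) = 20 = 2^2 · 5.
Divisors of 20: 1, 2, 4, 5, 10, 20.
Test each divisor d:
8^1 ≡ 8
8^2 ≡ 14
8^4 ≡ 21
8^5 ≡ 18
8^10 ≡ 24
8^20 ≡ 1
So ord_25(8) = 20.

20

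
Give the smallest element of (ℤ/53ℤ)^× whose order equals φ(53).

φ(53) = 53 − 1 = 52 = 2^2 · 13.
g is a primitive root iff g^(52/q) ≢ 1 (mod 53) for each prime q ∈ {2, 13}.
g = 2: 2^26 ≡ 52; 2^4 ≡ 16 — none is 1, so 2 is a primitive root.
Hence the least primitive root of 53 is 2.

2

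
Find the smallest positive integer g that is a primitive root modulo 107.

φ(107) = 107 − 1 = 106 = 2 · 53.
Test candidates g = 2, 3, … against the prime factors q ∈ {2, 53} of φ(107): g is a generator iff g^(106/q) ≢ 1 for every such q.
g = 2: 2^53 ≡ 106; 2^2 ≡ 4 — none is 1, so 2 is a primitive root.
So 2 is the smallest generator of (Z/107Z)^×.

2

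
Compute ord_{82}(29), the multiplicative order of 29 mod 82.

The order of 29 must divide φ(82) = φ(2)·φ(41) = 1·40 = 40 = 2^3 · 5.
Divisors of 40: 1, 2, 4, 5, 8, 10, 20, 40.
Compute 29^d (mod 82) for the divisors d until we hit 1:
29^1 ≡ 29
29^2 ≡ 21
29^4 ≡ 31
29^5 ≡ 79
29^8 ≡ 59
29^10 ≡ 9
29^20 ≡ 81
29^40 ≡ 1
Therefore the multiplicative order of 29 modulo 82 is 40.

40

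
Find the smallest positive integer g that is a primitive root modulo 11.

2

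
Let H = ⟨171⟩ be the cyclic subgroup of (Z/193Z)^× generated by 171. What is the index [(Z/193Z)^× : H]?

By Lagrange's theorem, ord_193(171) divides φ(193) = 193 − 1 = 192 = 2^6 · 3.
Divisors of 192: 1, 2, 3, 4, 6, 8, 12, 16, 24, 32, 48, 64, 96, 192.
Check 171^d mod 193 for each divisor in increasing order:
171^1 ≡ 171 (mod 193)
171^2 ≡ 98 (mod 193)
171^3 ≡ 160 (mod 193)
171^4 ≡ 147 (mod 193)
171^6 ≡ 124 (mod 193)
171^8 ≡ 186 (mod 193)
171^12 ≡ 129 (mod 193)
171^16 ≡ 49 (mod 193)
171^24 ≡ 43 (mod 193)
171^32 ≡ 85 (mod 193)
171^48 ≡ 112 (mod 193)
171^64 ≡ 84 (mod 193)
171^96 ≡ 192 (mod 193)
171^192 ≡ 1 (mod 193) ✓
The order of 171 is 192, so the subgroup it generates has 192 elements.
Index = |(Z/193Z)^×| / |⟨171⟩| = 192 / 192 = 1.

1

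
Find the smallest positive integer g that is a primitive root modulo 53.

2

φ(53) = 53 − 1 = 52 = 2^2 · 13.
Test candidates g = 2, 3, … against the prime factors q ∈ {2, 13} of φ(53): g is a generator iff g^(52/q) ≢ 1 for every such q.
g = 2: 2^26 ≡ 52; 2^4 ≡ 16 — none is 1, so 2 is a primitive root.
Hence the least primitive root of 53 is 2.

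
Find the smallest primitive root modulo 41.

φ(41) = 41 − 1 = 40 = 2^3 · 5.
Test candidates g = 2, 3, … against the prime factors q ∈ {2, 5} of φ(41): g is a generator iff g^(40/q) ≢ 1 for every such q.
g = 2: 2^20 ≡ 1 — hits 1, so not a primitive root.
g = 3: 3^20 ≡ 40; 3^8 ≡ 1 — hits 1, so not a primitive root.
g = 4: 4^20 ≡ 1 — hits 1, so not a primitive root.
g = 5: 5^20 ≡ 1 — hits 1, so not a primitive root.
g = 6: 6^20 ≡ 40; 6^8 ≡ 10 — none is 1, so 6 is a primitive root.
Hence the least primitive root of 41 is 6.

6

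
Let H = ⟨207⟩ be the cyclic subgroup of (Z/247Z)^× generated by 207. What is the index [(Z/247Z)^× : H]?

12

ord(207) | φ(247) = φ(13·19) = (13−1)·(19−1) = 12·18 = 216 = 2^3 · 3^3.
Divisors of 216: 1, 2, 3, 4, 6, 8, 9, 12, 18, 24, 27, 36, 54, 72, 108, 216.
Check 207^d mod 247 for each divisor in increasing order:
207^1 ≡ 207 (mod 247)
207^2 ≡ 118 (mod 247)
207^3 ≡ 220 (mod 247)
207^4 ≡ 92 (mod 247)
207^6 ≡ 235 (mod 247)
207^8 ≡ 66 (mod 247)
207^9 ≡ 77 (mod 247)
207^12 ≡ 144 (mod 247)
207^18 ≡ 1 (mod 247) ✓
So ord_247(207) = 18, hence |⟨207⟩| = 18.
Index = |(Z/247Z)^×| / |⟨207⟩| = 216 / 18 = 12.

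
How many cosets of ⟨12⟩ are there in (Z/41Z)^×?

Since 12 ∈ (Z/41Z)^×, its order divides φ(41) = 41 − 1 = 40 = 2^3 · 5.
Divisors of 40: 1, 2, 4, 5, 8, 10, 20, 40.
Test each divisor d:
12^1 ≡ 12 (mod 41)
12^2 ≡ 21 (mod 41)
12^4 ≡ 31 (mod 41)
12^5 ≡ 3 (mod 41)
12^8 ≡ 18 (mod 41)
12^10 ≡ 9 (mod 41)
12^20 ≡ 40 (mod 41)
12^40 ≡ 1 (mod 41) ✓
The order of 12 is 40, so the subgroup it generates has 40 elements.
Index = |(Z/41Z)^×| / |⟨12⟩| = 40 / 40 = 1.

1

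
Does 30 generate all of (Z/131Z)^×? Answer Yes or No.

Yes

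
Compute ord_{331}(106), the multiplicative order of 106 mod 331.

110

The order of 106 must divide φ(331) = 331 − 1 = 330 = 2 · 3 · 5 · 11.
Divisors of 330: 1, 2, 3, 5, 6, 10, 11, 15, 22, 30, 33, 55, 66, 110, 165, 330.
Check 106^d mod 331 for each divisor in increasing order:
106^1 ≡ 106 (mod 331)
106^2 ≡ 313 (mod 331)
106^3 ≡ 78 (mod 331)
106^5 ≡ 251 (mod 331)
106^6 ≡ 126 (mod 331)
106^10 ≡ 111 (mod 331)
106^11 ≡ 181 (mod 331)
106^15 ≡ 57 (mod 331)
106^22 ≡ 323 (mod 331)
106^30 ≡ 270 (mod 331)
106^33 ≡ 207 (mod 331)
106^55 ≡ 330 (mod 331)
106^66 ≡ 150 (mod 331)
106^110 ≡ 1 (mod 331) ✓
The smallest such exponent is 110, so the order of 106 is 110.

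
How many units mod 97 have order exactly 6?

2

φ(97) = 97 − 1 = 96 = 2^5 · 3.
(Z/97Z)^× is cyclic (|G| = 96); a cyclic group of order m has exactly φ(d) elements of each order d | m, and none otherwise.
6 = 2 · 3 divides 96, and φ(6) = 2.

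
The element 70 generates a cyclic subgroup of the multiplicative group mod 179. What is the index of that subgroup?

2

Since 70 ∈ (Z/179Z)^×, its order divides φ(179) = 179 − 1 = 178 = 2 · 89.
Divisors of 178: 1, 2, 89, 178.
Test each divisor d:
70^1 ≡ 70 (mod 179)
70^2 ≡ 67 (mod 179)
70^89 ≡ 1 (mod 179) ✓
Thus |⟨70⟩| = ord(70) = 89.
The index is φ(179) / ord(70) = 178 / 89 = 2.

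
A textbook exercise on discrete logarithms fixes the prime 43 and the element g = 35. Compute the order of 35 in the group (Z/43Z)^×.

7

ord(35) | φ(43) = 43 − 1 = 42 = 2 · 3 · 7.
Divisors of 42: 1, 2, 3, 6, 7, 14, 21, 42.
Evaluate successive powers at the divisors of 42:
35^1 ≡ 35 (mod 43)
35^2 ≡ 21 (mod 43)
35^3 ≡ 4 (mod 43)
35^6 ≡ 16 (mod 43)
35^7 ≡ 1 (mod 43) ✓
Hence ord(35) = 7.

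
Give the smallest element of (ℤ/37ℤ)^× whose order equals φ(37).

2

φ(37) = 37 − 1 = 36 = 2^2 · 3^2.
Test candidates g = 2, 3, … against the prime factors q ∈ {2, 3} of φ(37): g is a generator iff g^(36/q) ≢ 1 for every such q.
g = 2: 2^18 ≡ 36; 2^12 ≡ 26 — none is 1, so 2 is a primitive root.
Hence the least primitive root of 37 is 2.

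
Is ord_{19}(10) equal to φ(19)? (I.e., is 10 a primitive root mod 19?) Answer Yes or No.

φ(19) = 19 − 1 = 18 = 2 · 3^2.
An element g generates (Z/19Z)^× iff g^(18/q) ≢ 1 (mod 19) for each prime q ∈ {2, 3}.
10^9 ≡ 18 (mod 19)  [q = 2: ≢ 1 ✓]
10^6 ≡ 11 (mod 19)  [q = 3: ≢ 1 ✓]
None equal 1, so ord_19(10) = 18: 10 is a primitive root.

Yes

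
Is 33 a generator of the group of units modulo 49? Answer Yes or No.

φ(49) = φ(7^2) = 7·(7−1) = 42 = 2 · 3 · 7.
33 is a primitive root mod 49 iff 33^(φ(49)/q) ≢ 1 for every prime q | φ(49), i.e. q ∈ {2, 3, 7}.
33^21 ≡ 48 (mod 49)  [q = 2: ≢ 1 ✓]
33^14 ≡ 18 (mod 49)  [q = 3: ≢ 1 ✓]
33^6 ≡ 8 (mod 49)  [q = 7: ≢ 1 ✓]
Every test exponent gives a nontrivial residue, hence 33 generates the full group.

Yes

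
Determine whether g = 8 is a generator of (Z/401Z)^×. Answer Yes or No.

No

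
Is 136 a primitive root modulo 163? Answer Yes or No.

φ(163) = 163 − 1 = 162 = 2 · 3^4.
136 is a primitive root mod 163 iff 136^(φ(163)/q) ≢ 1 for every prime q | φ(163), i.e. q ∈ {2, 3}.
136^81 ≡ 1 (mod 163)  [q = 2: ≡ 1 ✗]
136^54 ≡ 1 (mod 163)  [q = 3: ≡ 1 ✗]
Since 136^81 ≡ 1, the order of 136 divides 81 < 162, so 136 is not a primitive root.

No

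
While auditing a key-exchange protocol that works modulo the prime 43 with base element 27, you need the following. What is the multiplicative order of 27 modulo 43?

ord(27) | φ(43) = 43 − 1 = 42 = 2 · 3 · 7.
Divisors of 42: 1, 2, 3, 6, 7, 14, 21, 42.
Test each divisor d:
27^1 ≡ 27 (mod 43)
27^2 ≡ 41 (mod 43)
27^3 ≡ 32 (mod 43)
27^6 ≡ 35 (mod 43)
27^7 ≡ 42 (mod 43)
27^14 ≡ 1 (mod 43) ✓
The smallest such exponent is 14, so the order of 27 is 14.

14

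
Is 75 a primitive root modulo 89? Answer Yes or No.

Yes

φ(89) = 89 − 1 = 88 = 2^3 · 11.
75 is a primitive root mod 89 iff 75^(φ(89)/q) ≢ 1 for every prime q | φ(89), i.e. q ∈ {2, 11}.
75^44 ≡ 88 (mod 89)  [q = 2: ≢ 1 ✓]
75^8 ≡ 45 (mod 89)  [q = 11: ≢ 1 ✓]
Every test exponent gives a nontrivial residue, hence 75 generates the full group.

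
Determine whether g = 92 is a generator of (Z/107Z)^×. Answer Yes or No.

No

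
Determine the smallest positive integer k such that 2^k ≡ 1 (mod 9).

Since 2 ∈ (Z/9Z)^×, its order divides φ(9) = φ(3^2) = 3·(3−1) = 6 = 2 · 3.
Divisors of 6: 1, 2, 3, 6.
Check 2^d mod 9 for each divisor in increasing order:
2^1 ≡ 2
2^2 ≡ 4
2^3 ≡ 8
2^6 ≡ 1
Hence ord(2) = 6.

6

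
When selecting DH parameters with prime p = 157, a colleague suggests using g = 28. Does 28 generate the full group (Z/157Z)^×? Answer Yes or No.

φ(157) = 157 − 1 = 156 = 2^2 · 3 · 13.
28 is a primitive root mod 157 iff 28^(φ(157)/q) ≢ 1 for every prime q | φ(157), i.e. q ∈ {2, 3, 13}.
28^78 ≡ 156 (mod 157)  [q = 2: ≢ 1 ✓]
28^52 ≡ 1 (mod 157)  [q = 3: ≡ 1 ✗]
28^12 ≡ 1 (mod 157)  [q = 13: ≡ 1 ✗]
The check at q = 3 fails, so 28 generates a proper subgroup.

No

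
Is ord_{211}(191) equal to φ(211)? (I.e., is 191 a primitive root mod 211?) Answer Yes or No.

φ(211) = 211 − 1 = 210 = 2 · 3 · 5 · 7.
An element g generates (Z/211Z)^× iff g^(210/q) ≢ 1 (mod 211) for each prime q ∈ {2, 3, 5, 7}.
191^105 ≡ 210 (mod 211)  [q = 2: ≢ 1 ✓]
191^70 ≡ 14 (mod 211)  [q = 3: ≢ 1 ✓]
191^42 ≡ 71 (mod 211)  [q = 5: ≢ 1 ✓]
191^30 ≡ 171 (mod 211)  [q = 7: ≢ 1 ✓]
None equal 1, so ord_211(191) = 210: 191 is a primitive root.

Yes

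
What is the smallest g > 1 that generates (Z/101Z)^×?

2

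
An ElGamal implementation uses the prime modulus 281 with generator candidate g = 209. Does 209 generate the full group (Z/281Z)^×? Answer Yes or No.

φ(281) = 281 − 1 = 280 = 2^3 · 5 · 7.
It suffices to check that the order of 209 is not a proper divisor of 280: compute 209^(280/q) for q ∈ {2, 5, 7}.
209^140 ≡ 1 (mod 281)  [q = 2: ≡ 1 ✗]
209^56 ≡ 232 (mod 281)  [q = 5: ≢ 1 ✓]
209^40 ≡ 59 (mod 281)  [q = 7: ≢ 1 ✓]
Since 209^140 ≡ 1, the order of 209 divides 140 < 280, so 209 is not a primitive root.

No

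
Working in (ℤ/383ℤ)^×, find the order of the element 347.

Since 347 ∈ (Z/383Z)^×, its order divides φ(383) = 383 − 1 = 382 = 2 · 191.
Divisors of 382: 1, 2, 191, 382.
Test each divisor d:
347^1 ≡ 347
347^2 ≡ 147
347^191 ≡ 382
347^382 ≡ 1
Therefore the multiplicative order of 347 modulo 383 is 382.

382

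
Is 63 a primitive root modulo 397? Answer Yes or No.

No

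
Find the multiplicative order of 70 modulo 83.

41

Since 70 ∈ (Z/83Z)^×, its order divides φ(83) = 83 − 1 = 82 = 2 · 41.
Divisors of 82: 1, 2, 41, 82.
Check 70^d mod 83 for each divisor in increasing order:
70^1 ≡ 70 (mod 83)
70^2 ≡ 3 (mod 83)
70^41 ≡ 1 (mod 83) ✓
So ord_83(70) = 41.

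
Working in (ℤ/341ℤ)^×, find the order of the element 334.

By Lagrange's theorem, ord_341(334) divides φ(341) = φ(11·31) = (11−1)·(31−1) = 10·30 = 300 = 2^2 · 3 · 5^2.
Divisors of 300: 1, 2, 3, 4, 5, 6, 10, 12, 15, 20, 25, 30, 50, 60, 75, 100, 150, 300.
Test each divisor d:
334^1 ≡ 334
334^2 ≡ 49
334^3 ≡ 339
334^4 ≡ 14
334^5 ≡ 243
334^6 ≡ 4
334^10 ≡ 56
334^12 ≡ 16
334^15 ≡ 309
334^20 ≡ 67
334^25 ≡ 254
334^30 ≡ 1
The smallest such exponent is 30, so the order of 334 is 30.

30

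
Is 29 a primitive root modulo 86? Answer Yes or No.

φ(86) = φ(2)·φ(43) = 1·42 = 42 = 2 · 3 · 7.
An element g generates (Z/86Z)^× iff g^(42/q) ≢ 1 (mod 86) for each prime q ∈ {2, 3, 7}.
29^21 ≡ 85 (mod 86)  [q = 2: ≢ 1 ✓]
29^14 ≡ 49 (mod 86)  [q = 3: ≢ 1 ✓]
29^6 ≡ 21 (mod 86)  [q = 7: ≢ 1 ✓]
None equal 1, so ord_86(29) = 42: 29 is a primitive root.

Yes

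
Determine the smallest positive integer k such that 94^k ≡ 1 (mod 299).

33

The order of 94 must divide φ(299) = φ(13·23) = (13−1)·(23−1) = 12·22 = 264 = 2^3 · 3 · 11.
Divisors of 264: 1, 2, 3, 4, 6, 8, 11, 12, 22, 24, 33, 44, 66, 88, 132, 264.
Compute 94^d (mod 299) for the divisors d until we hit 1:
94^1 ≡ 94 (mod 299)
94^2 ≡ 165 (mod 299)
94^3 ≡ 261 (mod 299)
94^4 ≡ 16 (mod 299)
94^6 ≡ 248 (mod 299)
94^8 ≡ 256 (mod 299)
94^11 ≡ 139 (mod 299)
94^12 ≡ 209 (mod 299)
94^22 ≡ 185 (mod 299)
94^24 ≡ 27 (mod 299)
94^33 ≡ 1 (mod 299) ✓
The smallest such exponent is 33, so the order of 94 is 33.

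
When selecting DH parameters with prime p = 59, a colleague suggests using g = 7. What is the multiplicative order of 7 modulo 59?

29

Since 7 ∈ (Z/59Z)^×, its order divides φ(59) = 59 − 1 = 58 = 2 · 29.
Divisors of 58: 1, 2, 29, 58.
Check 7^d mod 59 for each divisor in increasing order:
7^1 ≡ 7 (mod 59)
7^2 ≡ 49 (mod 59)
7^29 ≡ 1 (mod 59) ✓
So ord_59(7) = 29.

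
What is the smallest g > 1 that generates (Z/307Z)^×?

φ(307) = 307 − 1 = 306 = 2 · 3^2 · 17.
Test candidates g = 2, 3, … against the prime factors q ∈ {2, 3, 17} of φ(307): g is a generator iff g^(306/q) ≢ 1 for every such q.
g = 2: 2^153 ≡ 306; 2^102 ≡ 1 — hits 1, so not a primitive root.
g = 3: 3^153 ≡ 306; 3^102 ≡ 1 — hits 1, so not a primitive root.
g = 4: 4^153 ≡ 1 — hits 1, so not a primitive root.
g = 5: 5^153 ≡ 306; 5^102 ≡ 289; 5^18 ≡ 81 — none is 1, so 5 is a primitive root.
So 5 is the smallest generator of (Z/307Z)^×.

5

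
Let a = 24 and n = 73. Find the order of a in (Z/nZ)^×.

12

The order of 24 must divide φ(73) = 73 − 1 = 72 = 2^3 · 3^2.
Divisors of 72: 1, 2, 3, 4, 6, 8, 9, 12, 18, 24, 36, 72.
Compute 24^d (mod 73) for the divisors d until we hit 1:
24^1 ≡ 24 (mod 73)
24^2 ≡ 65 (mod 73)
24^3 ≡ 27 (mod 73)
24^4 ≡ 64 (mod 73)
24^6 ≡ 72 (mod 73)
24^8 ≡ 8 (mod 73)
24^9 ≡ 46 (mod 73)
24^12 ≡ 1 (mod 73) ✓
Hence ord(24) = 12.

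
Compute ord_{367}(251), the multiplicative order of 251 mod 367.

183

By Lagrange's theorem, ord_367(251) divides φ(367) = 367 − 1 = 366 = 2 · 3 · 61.
Divisors of 366: 1, 2, 3, 6, 61, 122, 183, 366.
Test each divisor d:
251^1 ≡ 251 (mod 367)
251^2 ≡ 244 (mod 367)
251^3 ≡ 322 (mod 367)
251^6 ≡ 190 (mod 367)
251^61 ≡ 283 (mod 367)
251^122 ≡ 83 (mod 367)
251^183 ≡ 1 (mod 367) ✓
The smallest such exponent is 183, so the order of 251 is 183.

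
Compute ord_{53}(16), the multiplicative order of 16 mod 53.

ord(16) | φ(53) = 53 − 1 = 52 = 2^2 · 13.
Divisors of 52: 1, 2, 4, 13, 26, 52.
Check 16^d mod 53 for each divisor in increasing order:
16^1 ≡ 16 (mod 53)
16^2 ≡ 44 (mod 53)
16^4 ≡ 28 (mod 53)
16^13 ≡ 1 (mod 53) ✓
The smallest such exponent is 13, so the order of 16 is 13.

13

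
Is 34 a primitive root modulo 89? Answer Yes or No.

φ(89) = 89 − 1 = 88 = 2^3 · 11.
It suffices to check that the order of 34 is not a proper divisor of 88: compute 34^(88/q) for q ∈ {2, 11}.
34^44 ≡ 1 (mod 89)  [q = 2: ≡ 1 ✗]
34^8 ≡ 1 (mod 89)  [q = 11: ≡ 1 ✗]
The check at q = 2 fails, so 34 generates a proper subgroup.

No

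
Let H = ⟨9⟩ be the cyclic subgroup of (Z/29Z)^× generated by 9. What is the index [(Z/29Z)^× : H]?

2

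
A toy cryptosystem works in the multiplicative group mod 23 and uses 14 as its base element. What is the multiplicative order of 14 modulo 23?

ord(14) | φ(23) = 23 − 1 = 22 = 2 · 11.
Divisors of 22: 1, 2, 11, 22.
Evaluate successive powers at the divisors of 22:
14^1 ≡ 14 (mod 23)
14^2 ≡ 12 (mod 23)
14^11 ≡ 22 (mod 23)
14^22 ≡ 1 (mod 23) ✓
So ord_23(14) = 22.

22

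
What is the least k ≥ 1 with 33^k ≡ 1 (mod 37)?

9

By Lagrange's theorem, ord_37(33) divides φ(37) = 37 − 1 = 36 = 2^2 · 3^2.
Divisors of 36: 1, 2, 3, 4, 6, 9, 12, 18, 36.
Compute 33^d (mod 37) for the divisors d until we hit 1:
33^1 ≡ 33 (mod 37)
33^2 ≡ 16 (mod 37)
33^3 ≡ 10 (mod 37)
33^4 ≡ 34 (mod 37)
33^6 ≡ 26 (mod 37)
33^9 ≡ 1 (mod 37) ✓
Hence ord(33) = 9.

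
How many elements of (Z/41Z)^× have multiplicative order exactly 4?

2

φ(41) = 41 − 1 = 40 = 2^3 · 5.
In a cyclic group of order 40, there are φ(d) elements of order d for each divisor d of 40, and zero for non-divisors.
4 = 2^2 divides 40, and φ(4) = 2.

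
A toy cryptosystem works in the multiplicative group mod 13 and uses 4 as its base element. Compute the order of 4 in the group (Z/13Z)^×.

ord(4) | φ(13) = 13 − 1 = 12 = 2^2 · 3.
Divisors of 12: 1, 2, 3, 4, 6, 12.
Compute 4^d (mod 13) for the divisors d until we hit 1:
4^1 ≡ 4 (mod 13)
4^2 ≡ 3 (mod 13)
4^3 ≡ 12 (mod 13)
4^4 ≡ 9 (mod 13)
4^6 ≡ 1 (mod 13) ✓
Hence ord(4) = 6.

6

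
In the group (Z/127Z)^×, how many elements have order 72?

φ(127) = 127 − 1 = 126 = 2 · 3^2 · 7.
In a cyclic group of order 126, there are φ(d) elements of order d for each divisor d of 126, and zero for non-divisors.
Here 126 is not a multiple of 72, so there are no elements of order 72.

0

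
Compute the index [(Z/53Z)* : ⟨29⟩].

2

By Lagrange's theorem, ord_53(29) divides φ(53) = 53 − 1 = 52 = 2^2 · 13.
Divisors of 52: 1, 2, 4, 13, 26, 52.
Check 29^d mod 53 for each divisor in increasing order:
29^1 ≡ 29
29^2 ≡ 46
29^4 ≡ 49
29^13 ≡ 52
29^26 ≡ 1
So ord_53(29) = 26, hence |⟨29⟩| = 26.
Index = |(Z/53Z)^×| / |⟨29⟩| = 52 / 26 = 2.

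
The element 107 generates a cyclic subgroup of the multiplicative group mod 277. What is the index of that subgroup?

Since 107 ∈ (Z/277Z)^×, its order divides φ(277) = 277 − 1 = 276 = 2^2 · 3 · 23.
Divisors of 276: 1, 2, 3, 4, 6, 12, 23, 46, 69, 92, 138, 276.
Evaluate successive powers at the divisors of 276:
107^1 ≡ 107 (mod 277)
107^2 ≡ 92 (mod 277)
107^3 ≡ 149 (mod 277)
107^4 ≡ 154 (mod 277)
107^6 ≡ 41 (mod 277)
107^12 ≡ 19 (mod 277)
107^23 ≡ 182 (mod 277)
107^46 ≡ 161 (mod 277)
107^69 ≡ 217 (mod 277)
107^92 ≡ 160 (mod 277)
107^138 ≡ 276 (mod 277)
107^276 ≡ 1 (mod 277) ✓
The order of 107 is 276, so the subgroup it generates has 276 elements.
The index is φ(277) / ord(107) = 276 / 276 = 1.

1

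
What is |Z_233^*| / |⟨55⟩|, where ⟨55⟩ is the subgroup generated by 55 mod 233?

2

By Lagrange's theorem, ord_233(55) divides φ(233) = 233 − 1 = 232 = 2^3 · 29.
Divisors of 232: 1, 2, 4, 8, 29, 58, 116, 232.
Compute 55^d (mod 233) for the divisors d until we hit 1:
55^1 ≡ 55
55^2 ≡ 229
55^4 ≡ 16
55^8 ≡ 23
55^29 ≡ 144
55^58 ≡ 232
55^116 ≡ 1
The order of 55 is 116, so the subgroup it generates has 116 elements.
Index = |(Z/233Z)^×| / |⟨55⟩| = 232 / 116 = 2.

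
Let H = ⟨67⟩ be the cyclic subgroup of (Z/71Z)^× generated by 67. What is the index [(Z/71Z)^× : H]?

1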